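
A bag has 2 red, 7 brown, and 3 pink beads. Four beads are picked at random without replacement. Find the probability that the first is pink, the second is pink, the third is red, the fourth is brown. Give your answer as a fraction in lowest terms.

Multiply the conditional probability of each draw in order, without replacement, so each draw removes one from its color and from the total.
P = (3/12) · (2/11) · (2/10) · (7/9) = 7/990 ≈ 0.0071.

7/990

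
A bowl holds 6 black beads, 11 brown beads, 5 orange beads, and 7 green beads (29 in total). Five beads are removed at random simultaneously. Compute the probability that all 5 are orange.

Unordered draws without replacement: count favorable combinations over C(29,5).
Favorable = C(6,0) · C(11,0) · C(5,5) · C(7,0) = 1; total = C(29,5) = 118755.
P = 1/118755 = 1/118755 ≈ 0.0000.

1/118755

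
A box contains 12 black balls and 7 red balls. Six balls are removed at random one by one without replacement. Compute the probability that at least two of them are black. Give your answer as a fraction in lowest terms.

3839/3876

Sum the hypergeometric tail for j = 2,…,6 black balls.
Favorable = C(12,2)·C(7,4) + C(12,3)·C(7,3) + C(12,4)·C(7,2) + C(12,5)·C(7,1) + C(12,6)·C(7,0) = 26873; total = C(19,6) = 27132.
P = 26873/27132 = 3839/3876 ≈ 0.9905.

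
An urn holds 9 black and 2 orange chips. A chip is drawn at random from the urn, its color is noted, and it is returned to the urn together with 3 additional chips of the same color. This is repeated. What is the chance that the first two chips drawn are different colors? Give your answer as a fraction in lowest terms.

18/77

Either black then orange, or orange then black; after the first draw the total is 14.
P = (9/11)·(2/14) + (2/11)·(9/14) = 18/77 ≈ 0.2338.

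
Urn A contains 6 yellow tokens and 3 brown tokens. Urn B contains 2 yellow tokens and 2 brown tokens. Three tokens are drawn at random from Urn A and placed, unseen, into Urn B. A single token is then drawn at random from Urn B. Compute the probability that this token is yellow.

Condition on how many of the transferred tokens are yellow (from Urn A: 6 yellow of 9; then Urn B has 7 total).
  0 yellow: C(6,0)C(3,3)/C(9,3) = 1/84; then P = 2/7
  1 yellow: C(6,1)C(3,2)/C(9,3) = 3/14; then P = 3/7
  2 yellow: C(6,2)C(3,1)/C(9,3) = 15/28; then P = 4/7
  3 yellow: C(6,3)C(3,0)/C(9,3) = 5/21; then P = 5/7
P(yellow from Urn B) = 4/7 ≈ 0.5714.

4/7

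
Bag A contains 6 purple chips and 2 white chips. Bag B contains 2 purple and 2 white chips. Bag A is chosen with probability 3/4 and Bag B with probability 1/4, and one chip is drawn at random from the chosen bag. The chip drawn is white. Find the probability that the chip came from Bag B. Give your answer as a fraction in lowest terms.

P(white | Bag A) = 1/4; P(white | Bag B) = 1/2.
P(white) = 3/4·1/4 + 1/4·1/2 = 5/16.
By Bayes' rule, P(Bag B | white) = 1/8 / 5/16 = 2/5 ≈ 0.4000.

2/5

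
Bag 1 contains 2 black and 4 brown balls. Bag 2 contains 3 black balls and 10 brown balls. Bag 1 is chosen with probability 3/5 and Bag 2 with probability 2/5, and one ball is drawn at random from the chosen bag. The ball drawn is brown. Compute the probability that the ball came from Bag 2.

P(brown | Bag 1) = 2/3; P(brown | Bag 2) = 10/13.
P(brown) = 3/5·2/3 + 2/5·10/13 = 46/65.
By Bayes' rule, P(Bag 2 | brown) = 4/13 / 46/65 = 10/23 ≈ 0.4348.

10/23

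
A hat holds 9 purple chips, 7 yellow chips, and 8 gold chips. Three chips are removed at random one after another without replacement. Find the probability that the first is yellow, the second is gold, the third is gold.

Multiply the conditional probability of each draw in order, without replacement, so each draw removes one from its color and from the total.
P = (7/24) · (8/23) · (7/22) = 49/1518 ≈ 0.0323.

49/1518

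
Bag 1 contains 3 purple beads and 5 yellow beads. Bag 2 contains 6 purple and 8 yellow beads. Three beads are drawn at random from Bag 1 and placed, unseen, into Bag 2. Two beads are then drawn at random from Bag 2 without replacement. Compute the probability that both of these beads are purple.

Condition on how many of the transferred beads are purple (from Bag 1: 3 purple of 8; then Bag 2 has 17 total).
  0 purple: C(3,0)C(5,3)/C(8,3) = 5/28; then P = C(6,2)/C(17,2) = 15/136
  1 purple: C(3,1)C(5,2)/C(8,3) = 15/28; then P = C(7,2)/C(17,2) = 21/136
  2 purple: C(3,2)C(5,1)/C(8,3) = 15/56; then P = C(8,2)/C(17,2) = 7/34
  3 purple: C(3,3)C(5,0)/C(8,3) = 1/56; then P = C(9,2)/C(17,2) = 9/34
P(both purple) = 309/1904 ≈ 0.1623.

309/1904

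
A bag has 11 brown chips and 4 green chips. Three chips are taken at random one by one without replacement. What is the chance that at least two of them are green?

Sum the hypergeometric tail for j = 2,…,3 green chips.
Favorable = C(4,2)·C(11,1) + C(4,3)·C(11,0) = 70; total = C(15,3) = 455.
P = 70/455 = 2/13 ≈ 0.1538.

2/13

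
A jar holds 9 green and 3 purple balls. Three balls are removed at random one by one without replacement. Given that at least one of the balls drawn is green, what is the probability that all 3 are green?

28/73

P(all 3 green) = C(9,3)/C(12,3) = 21/55; P(at least one green) = 1 − C(3,3)/C(12,3) = 219/220.
Since 'all 3 green' ⊆ 'at least one green', P(all 3 | at least one) = 21/55 / 219/220 = 28/73 ≈ 0.3836.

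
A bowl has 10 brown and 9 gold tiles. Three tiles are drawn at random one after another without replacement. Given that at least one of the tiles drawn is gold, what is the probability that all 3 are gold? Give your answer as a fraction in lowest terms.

P(all 3 gold) = C(9,3)/C(19,3) = 28/323; P(at least one gold) = 1 − C(10,3)/C(19,3) = 283/323.
Since 'all 3 gold' ⊆ 'at least one gold', P(all 3 | at least one) = 28/323 / 283/323 = 28/283 ≈ 0.0989.

28/283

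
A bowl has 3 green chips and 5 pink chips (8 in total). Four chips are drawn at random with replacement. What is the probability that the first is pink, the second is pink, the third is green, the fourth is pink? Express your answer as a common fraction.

Multiply the conditional probability of each draw in order, with replacement (the composition resets each draw).
P = (5/8) · (5/8) · (3/8) · (5/8) = 375/4096 ≈ 0.0916.

375/4096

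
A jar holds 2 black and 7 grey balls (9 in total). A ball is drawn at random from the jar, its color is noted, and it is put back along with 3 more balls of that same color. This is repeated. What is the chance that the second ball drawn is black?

2/9

Condition on the first draw. If first is black (prob 2/9), second-black has prob (5)/(12); if not (prob 7/9), it has prob 2/(12).
P = (2/9)·(5/12) + (7/9)·(2/12) = 2/9 ≈ 0.2222.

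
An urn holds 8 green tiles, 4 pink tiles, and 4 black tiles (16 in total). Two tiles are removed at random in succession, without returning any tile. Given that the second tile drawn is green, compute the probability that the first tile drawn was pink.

4/15

P(first=pink and the second tile drawn is green) = (4/16)·(8/15) = 2/15.
P(the second tile drawn is green) = Σ over first color = 7/30 + 2/15 + 2/15 = 1/2.
By Bayes, P(first=pink | the second tile drawn is green) = 2/15 / 1/2 = 4/15 ≈ 0.2667.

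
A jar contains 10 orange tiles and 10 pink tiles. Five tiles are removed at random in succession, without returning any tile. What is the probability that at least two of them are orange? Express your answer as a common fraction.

274/323

Sum the hypergeometric tail for j = 2,…,5 orange tiles.
Favorable = C(10,2)·C(10,3) + C(10,3)·C(10,2) + C(10,4)·C(10,1) + C(10,5)·C(10,0) = 13152; total = C(20,5) = 15504.
P = 13152/15504 = 274/323 ≈ 0.8483.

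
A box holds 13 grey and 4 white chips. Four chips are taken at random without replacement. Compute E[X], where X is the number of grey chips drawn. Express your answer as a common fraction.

52/17

By linearity of expectation, E[X] = Σ P(draw i is grey); by symmetry each draw (even without replacement) has P(grey) = 13/17.
E[X] = 4 · 13/17 = 52/17 ≈ 3.0588.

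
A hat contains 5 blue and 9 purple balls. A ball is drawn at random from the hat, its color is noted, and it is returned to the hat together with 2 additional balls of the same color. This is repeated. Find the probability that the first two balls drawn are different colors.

45/112

Either blue then purple, or purple then blue; after the first draw the total is 16.
P = (5/14)·(9/16) + (9/14)·(5/16) = 45/112 ≈ 0.4018.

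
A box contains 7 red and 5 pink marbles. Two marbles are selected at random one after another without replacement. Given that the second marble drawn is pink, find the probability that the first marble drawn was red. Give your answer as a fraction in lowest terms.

P(first=red and the second marble drawn is pink) = (7/12)·(5/11) = 35/132.
P(the second marble drawn is pink) = Σ over first color = 35/132 + 5/33 = 5/12.
By Bayes, P(first=red | the second marble drawn is pink) = 35/132 / 5/12 = 7/11 ≈ 0.6364.

7/11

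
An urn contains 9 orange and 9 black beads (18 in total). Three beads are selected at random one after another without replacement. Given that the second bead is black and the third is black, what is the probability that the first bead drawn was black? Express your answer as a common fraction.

7/16

P(first=black and the second bead is black and the third is black) = (9/18)·(8/17)·(7/16) = 7/68.
P(E) = Σ over first color = 9/68 + 7/68 = 4/17.
By Bayes, P(first=black | E) = 7/68 / 4/17 = 7/16 ≈ 0.4375.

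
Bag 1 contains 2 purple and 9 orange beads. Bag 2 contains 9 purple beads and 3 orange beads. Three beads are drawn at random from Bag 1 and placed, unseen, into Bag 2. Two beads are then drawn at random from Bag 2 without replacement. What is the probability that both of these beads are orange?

226/1925

Condition on how many of the transferred beads are orange (from Bag 1: 9 orange of 11; then Bag 2 has 15 total).
  1 orange: C(9,1)C(2,2)/C(11,3) = 3/55; then P = C(4,2)/C(15,2) = 2/35
  2 orange: C(9,2)C(2,1)/C(11,3) = 24/55; then P = C(5,2)/C(15,2) = 2/21
  3 orange: C(9,3)C(2,0)/C(11,3) = 28/55; then P = C(6,2)/C(15,2) = 1/7
P(both orange) = 226/1925 ≈ 0.1174.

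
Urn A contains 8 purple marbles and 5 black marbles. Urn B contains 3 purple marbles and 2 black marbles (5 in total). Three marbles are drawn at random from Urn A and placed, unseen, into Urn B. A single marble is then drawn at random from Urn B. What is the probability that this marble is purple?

Condition on how many of the transferred marbles are purple (from Urn A: 8 purple of 13; then Urn B has 8 total).
  0 purple: C(8,0)C(5,3)/C(13,3) = 5/143; then P = 3/8
  1 purple: C(8,1)C(5,2)/C(13,3) = 40/143; then P = 4/8
  2 purple: C(8,2)C(5,1)/C(13,3) = 70/143; then P = 5/8
  3 purple: C(8,3)C(5,0)/C(13,3) = 28/143; then P = 6/8
P(purple from Urn B) = 63/104 ≈ 0.6058.

63/104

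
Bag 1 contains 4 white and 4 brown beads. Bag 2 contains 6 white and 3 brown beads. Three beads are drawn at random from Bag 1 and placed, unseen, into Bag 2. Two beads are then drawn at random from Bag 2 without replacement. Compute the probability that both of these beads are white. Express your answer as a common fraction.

115/308

Condition on how many of the transferred beads are white (from Bag 1: 4 white of 8; then Bag 2 has 12 total).
  0 white: C(4,0)C(4,3)/C(8,3) = 1/14; then P = C(6,2)/C(12,2) = 5/22
  1 white: C(4,1)C(4,2)/C(8,3) = 3/7; then P = C(7,2)/C(12,2) = 7/22
  2 white: C(4,2)C(4,1)/C(8,3) = 3/7; then P = C(8,2)/C(12,2) = 14/33
  3 white: C(4,3)C(4,0)/C(8,3) = 1/14; then P = C(9,2)/C(12,2) = 6/11
P(both white) = 115/308 ≈ 0.3734.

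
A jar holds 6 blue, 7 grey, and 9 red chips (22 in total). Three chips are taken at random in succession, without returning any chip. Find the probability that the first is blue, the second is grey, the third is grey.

3/110

Multiply the conditional probability of each draw in order, without replacement, so each draw removes one from its color and from the total.
P = (6/22) · (7/21) · (6/20) = 3/110 ≈ 0.0273.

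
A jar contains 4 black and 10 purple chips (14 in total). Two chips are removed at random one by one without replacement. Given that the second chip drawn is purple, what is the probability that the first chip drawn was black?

P(first=black and the second chip drawn is purple) = (4/14)·(10/13) = 20/91.
P(the second chip drawn is purple) = Σ over first color = 20/91 + 45/91 = 5/7.
By Bayes, P(first=black | the second chip drawn is purple) = 20/91 / 5/7 = 4/13 ≈ 0.3077.

4/13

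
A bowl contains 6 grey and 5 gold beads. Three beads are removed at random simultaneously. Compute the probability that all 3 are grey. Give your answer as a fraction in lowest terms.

Unordered draws without replacement: count favorable combinations over C(11,3).
Favorable = C(6,3) · C(5,0) = 20; total = C(11,3) = 165.
P = 20/165 = 4/33 ≈ 0.1212.

4/33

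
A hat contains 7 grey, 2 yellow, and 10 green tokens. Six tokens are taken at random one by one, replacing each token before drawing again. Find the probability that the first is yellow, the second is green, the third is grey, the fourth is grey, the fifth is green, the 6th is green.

98000/47045881

Multiply the conditional probability of each draw in order, with replacement (the composition resets each draw).
P = (2/19) · (10/19) · (7/19) · (7/19) · (10/19) · (10/19) = 98000/47045881 ≈ 0.0021.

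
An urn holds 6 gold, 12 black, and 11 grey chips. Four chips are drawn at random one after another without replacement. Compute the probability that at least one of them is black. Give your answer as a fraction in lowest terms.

Use the complement: P(at least one black) = 1 − P(no black).
P(none) = C(17,4)/C(29,4) = 2380/23751.
So P = 1 − 2380/23751 = 3053/3393 ≈ 0.8998.

3053/3393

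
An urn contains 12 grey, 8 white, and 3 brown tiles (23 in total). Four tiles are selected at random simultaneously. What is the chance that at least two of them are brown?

Sum the hypergeometric tail for j = 2,…,3 brown tiles.
Favorable = C(3,2)·C(20,2) + C(3,3)·C(20,1) = 590; total = C(23,4) = 8855.
P = 590/8855 = 118/1771 ≈ 0.0666.

118/1771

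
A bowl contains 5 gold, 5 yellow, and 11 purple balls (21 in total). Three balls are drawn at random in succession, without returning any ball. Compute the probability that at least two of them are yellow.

Sum the hypergeometric tail for j = 2,…,3 yellow balls.
Favorable = C(5,2)·C(16,1) + C(5,3)·C(16,0) = 170; total = C(21,3) = 1330.
P = 170/1330 = 17/133 ≈ 0.1278.

17/133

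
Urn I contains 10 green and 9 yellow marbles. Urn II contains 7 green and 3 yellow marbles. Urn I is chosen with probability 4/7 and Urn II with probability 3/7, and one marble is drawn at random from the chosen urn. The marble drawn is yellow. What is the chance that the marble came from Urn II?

19/59

P(yellow | Urn I) = 9/19; P(yellow | Urn II) = 3/10.
P(yellow) = 4/7·9/19 + 3/7·3/10 = 531/1330.
By Bayes' rule, P(Urn II | yellow) = 9/70 / 531/1330 = 19/59 ≈ 0.3220.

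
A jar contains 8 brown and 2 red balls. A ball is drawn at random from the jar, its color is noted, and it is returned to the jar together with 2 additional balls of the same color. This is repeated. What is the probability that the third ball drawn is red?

Sum over the four possibilities for the first two draws (red/not-red each), tracking how the red count and total change by +2 per draw.
P(third is red) = 1/5 ≈ 0.2000. (In a Pólya urn every draw has the same marginal probability 2/10.)

1/5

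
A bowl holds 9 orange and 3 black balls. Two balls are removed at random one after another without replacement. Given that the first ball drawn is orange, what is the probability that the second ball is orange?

After removing 1 orange, the bowl has 8 orange out of 11 remaining.
P(second is orange | given) = 8/11 ≈ 0.7273.

8/11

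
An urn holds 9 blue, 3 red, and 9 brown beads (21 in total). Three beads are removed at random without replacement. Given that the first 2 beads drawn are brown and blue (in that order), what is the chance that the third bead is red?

After removing 1 blue, 1 brown, the urn has 3 red out of 19 remaining.
P(third is red | given) = 3/19 ≈ 0.1579.

3/19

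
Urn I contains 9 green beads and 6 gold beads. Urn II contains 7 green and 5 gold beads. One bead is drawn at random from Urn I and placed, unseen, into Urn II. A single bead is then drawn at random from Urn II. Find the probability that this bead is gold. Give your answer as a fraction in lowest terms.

27/65

Condition on how many of the transferred beads are gold (from Urn I: 6 gold of 15; then Urn II has 13 total).
  0 gold: C(6,0)C(9,1)/C(15,1) = 3/5; then P = 5/13
  1 gold: C(6,1)C(9,0)/C(15,1) = 2/5; then P = 6/13
P(gold from Urn II) = 27/65 ≈ 0.4154.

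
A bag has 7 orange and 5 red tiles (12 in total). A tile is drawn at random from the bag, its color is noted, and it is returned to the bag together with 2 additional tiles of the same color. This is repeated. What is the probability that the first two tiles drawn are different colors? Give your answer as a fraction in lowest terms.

Either orange then red, or red then orange; after the first draw the total is 14.
P = (7/12)·(5/14) + (5/12)·(7/14) = 5/12 ≈ 0.4167.

5/12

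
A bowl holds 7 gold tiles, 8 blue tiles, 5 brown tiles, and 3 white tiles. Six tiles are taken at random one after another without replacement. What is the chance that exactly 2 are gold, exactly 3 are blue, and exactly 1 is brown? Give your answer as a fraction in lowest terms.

280/4807

Unordered draws without replacement: count favorable combinations over C(23,6).
Favorable = C(7,2) · C(8,3) · C(5,1) · C(3,0) = 5880; total = C(23,6) = 100947.
P = 5880/100947 = 280/4807 ≈ 0.0582.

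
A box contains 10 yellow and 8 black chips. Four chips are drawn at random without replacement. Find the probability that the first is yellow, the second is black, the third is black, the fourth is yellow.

Multiply the conditional probability of each draw in order, without replacement, so each draw removes one from its color and from the total.
P = (10/18) · (8/17) · (7/16) · (9/15) = 7/102 ≈ 0.0686.

7/102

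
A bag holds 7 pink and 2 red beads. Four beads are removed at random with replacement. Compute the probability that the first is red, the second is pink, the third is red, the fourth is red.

56/6561

Multiply the conditional probability of each draw in order, with replacement (the composition resets each draw).
P = (2/9) · (7/9) · (2/9) · (2/9) = 56/6561 ≈ 0.0085.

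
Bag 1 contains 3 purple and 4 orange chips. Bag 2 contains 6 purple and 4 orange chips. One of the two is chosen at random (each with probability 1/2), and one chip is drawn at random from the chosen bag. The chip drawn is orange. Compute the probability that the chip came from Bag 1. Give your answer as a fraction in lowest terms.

10/17

P(orange | Bag 1) = 4/7; P(orange | Bag 2) = 2/5.
P(orange) = 1/2·4/7 + 1/2·2/5 = 17/35.
By Bayes' rule, P(Bag 1 | orange) = 2/7 / 17/35 = 10/17 ≈ 0.5882.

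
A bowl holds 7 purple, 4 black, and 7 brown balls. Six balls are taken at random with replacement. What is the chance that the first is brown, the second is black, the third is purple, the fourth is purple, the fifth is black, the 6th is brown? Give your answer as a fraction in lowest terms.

2401/2125764

Multiply the conditional probability of each draw in order, with replacement (the composition resets each draw).
P = (7/18) · (4/18) · (7/18) · (7/18) · (4/18) · (7/18) = 2401/2125764 ≈ 0.0011.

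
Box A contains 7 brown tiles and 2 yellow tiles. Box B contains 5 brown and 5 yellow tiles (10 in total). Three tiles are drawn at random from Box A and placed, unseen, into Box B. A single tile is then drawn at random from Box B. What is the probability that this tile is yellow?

17/39

Condition on how many of the transferred tiles are yellow (from Box A: 2 yellow of 9; then Box B has 13 total).
  0 yellow: C(2,0)C(7,3)/C(9,3) = 5/12; then P = 5/13
  1 yellow: C(2,1)C(7,2)/C(9,3) = 1/2; then P = 6/13
  2 yellow: C(2,2)C(7,1)/C(9,3) = 1/12; then P = 7/13
P(yellow from Box B) = 17/39 ≈ 0.4359.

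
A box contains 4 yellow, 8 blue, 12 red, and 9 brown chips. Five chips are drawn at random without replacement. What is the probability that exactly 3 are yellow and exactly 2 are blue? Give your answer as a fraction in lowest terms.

14/29667

Unordered draws without replacement: count favorable combinations over C(33,5).
Favorable = C(4,3) · C(8,2) · C(12,0) · C(9,0) = 112; total = C(33,5) = 237336.
P = 112/237336 = 14/29667 ≈ 0.0005.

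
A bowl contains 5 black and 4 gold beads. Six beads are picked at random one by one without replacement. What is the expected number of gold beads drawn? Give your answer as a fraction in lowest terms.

8/3

By linearity of expectation, E[X] = Σ P(draw i is gold); by symmetry each draw (even without replacement) has P(gold) = 4/9.
E[X] = 6 · 4/9 = 8/3 ≈ 2.6667.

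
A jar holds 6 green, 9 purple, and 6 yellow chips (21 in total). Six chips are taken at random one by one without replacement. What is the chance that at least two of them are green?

4463/7752

Sum the hypergeometric tail for j = 2,…,6 green chips.
Favorable = C(6,2)·C(15,4) + C(6,3)·C(15,3) + C(6,4)·C(15,2) + C(6,5)·C(15,1) + C(6,6)·C(15,0) = 31241; total = C(21,6) = 54264.
P = 31241/54264 = 4463/7752 ≈ 0.5757.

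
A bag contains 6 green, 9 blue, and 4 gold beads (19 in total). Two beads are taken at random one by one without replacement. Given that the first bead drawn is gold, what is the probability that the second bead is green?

After removing 1 gold, the bag has 6 green out of 18 remaining.
P(second is green | given) = 6/18 = 1/3 ≈ 0.3333.

1/3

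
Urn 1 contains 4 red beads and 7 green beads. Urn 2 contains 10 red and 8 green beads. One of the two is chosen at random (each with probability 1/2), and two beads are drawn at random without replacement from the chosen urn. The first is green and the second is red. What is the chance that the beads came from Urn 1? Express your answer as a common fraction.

P(E | Urn 1) = 14/55; P(E | Urn 2) = 40/153.
P(E) = 1/2·14/55 + 1/2·40/153 = 2171/8415.
By Bayes' rule, P(Urn 1 | E) = 7/55 / 2171/8415 = 1071/2171 ≈ 0.4933.

1071/2171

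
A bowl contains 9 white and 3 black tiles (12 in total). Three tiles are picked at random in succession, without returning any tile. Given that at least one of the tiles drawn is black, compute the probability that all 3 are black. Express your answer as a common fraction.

1/136

P(all 3 black) = C(3,3)/C(12,3) = 1/220; P(at least one black) = 1 − C(9,3)/C(12,3) = 34/55.
Since 'all 3 black' ⊆ 'at least one black', P(all 3 | at least one) = 1/220 / 34/55 = 1/136 ≈ 0.0074.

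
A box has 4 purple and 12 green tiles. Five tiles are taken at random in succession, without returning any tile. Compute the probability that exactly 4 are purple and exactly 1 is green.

Unordered draws without replacement: count favorable combinations over C(16,5).
Favorable = C(4,4) · C(12,1) = 12; total = C(16,5) = 4368.
P = 12/4368 = 1/364 ≈ 0.0027.

1/364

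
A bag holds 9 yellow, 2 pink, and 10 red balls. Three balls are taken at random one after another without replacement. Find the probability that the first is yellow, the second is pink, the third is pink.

Multiply the conditional probability of each draw in order, without replacement, so each draw removes one from its color and from the total.
P = (9/21) · (2/20) · (1/19) = 3/1330 ≈ 0.0023.

3/1330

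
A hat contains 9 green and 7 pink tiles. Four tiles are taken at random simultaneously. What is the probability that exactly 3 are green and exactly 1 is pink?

21/65

Unordered draws without replacement: count favorable combinations over C(16,4).
Favorable = C(9,3) · C(7,1) = 588; total = C(16,4) = 1820.
P = 588/1820 = 21/65 ≈ 0.3231.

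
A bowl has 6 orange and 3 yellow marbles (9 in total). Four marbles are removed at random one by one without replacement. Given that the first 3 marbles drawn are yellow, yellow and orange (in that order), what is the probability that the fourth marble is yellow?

1/6

After removing 1 orange, 2 yellow, the bowl has 1 yellow out of 6 remaining.
P(fourth is yellow | given) = 1/6 ≈ 0.1667.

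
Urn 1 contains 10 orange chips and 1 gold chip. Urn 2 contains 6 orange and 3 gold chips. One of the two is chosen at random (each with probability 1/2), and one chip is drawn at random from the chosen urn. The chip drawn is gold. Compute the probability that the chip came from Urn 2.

P(gold | Urn 1) = 1/11; P(gold | Urn 2) = 1/3.
P(gold) = 1/2·1/11 + 1/2·1/3 = 7/33.
By Bayes' rule, P(Urn 2 | gold) = 1/6 / 7/33 = 11/14 ≈ 0.7857.

11/14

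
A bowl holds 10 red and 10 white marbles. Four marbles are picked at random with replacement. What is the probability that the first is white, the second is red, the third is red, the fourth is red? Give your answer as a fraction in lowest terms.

Multiply the conditional probability of each draw in order, with replacement (the composition resets each draw).
P = (10/20) · (10/20) · (10/20) · (10/20) = 1/16 ≈ 0.0625.

1/16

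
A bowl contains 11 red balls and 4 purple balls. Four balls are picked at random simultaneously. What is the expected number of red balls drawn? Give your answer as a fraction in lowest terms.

44/15

By linearity of expectation, E[X] = Σ P(draw i is red); by symmetry each draw (even without replacement) has P(red) = 11/15.
E[X] = 4 · 11/15 = 44/15 ≈ 2.9333.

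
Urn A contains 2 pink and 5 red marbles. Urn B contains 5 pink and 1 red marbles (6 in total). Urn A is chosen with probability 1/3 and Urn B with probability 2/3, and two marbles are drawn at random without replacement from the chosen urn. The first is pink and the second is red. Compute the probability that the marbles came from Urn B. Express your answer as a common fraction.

7/12

P(E | Urn A) = 5/21; P(E | Urn B) = 1/6.
P(E) = 1/3·5/21 + 2/3·1/6 = 4/21.
By Bayes' rule, P(Urn B | E) = 1/9 / 4/21 = 7/12 ≈ 0.5833.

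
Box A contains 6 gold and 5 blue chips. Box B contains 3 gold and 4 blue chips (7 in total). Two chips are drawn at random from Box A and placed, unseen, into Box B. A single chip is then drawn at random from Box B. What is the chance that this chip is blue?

Condition on how many of the transferred chips are blue (from Box A: 5 blue of 11; then Box B has 9 total).
  0 blue: C(5,0)C(6,2)/C(11,2) = 3/11; then P = 4/9
  1 blue: C(5,1)C(6,1)/C(11,2) = 6/11; then P = 5/9
  2 blue: C(5,2)C(6,0)/C(11,2) = 2/11; then P = 6/9
P(blue from Box B) = 6/11 ≈ 0.5455.

6/11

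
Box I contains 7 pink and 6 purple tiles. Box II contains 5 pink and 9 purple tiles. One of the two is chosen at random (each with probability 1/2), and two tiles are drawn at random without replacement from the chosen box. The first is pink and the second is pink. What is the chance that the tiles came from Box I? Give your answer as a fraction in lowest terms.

P(E | Box I) = 7/26; P(E | Box II) = 10/91.
P(E) = 1/2·7/26 + 1/2·10/91 = 69/364.
By Bayes' rule, P(Box I | E) = 7/52 / 69/364 = 49/69 ≈ 0.7101.

49/69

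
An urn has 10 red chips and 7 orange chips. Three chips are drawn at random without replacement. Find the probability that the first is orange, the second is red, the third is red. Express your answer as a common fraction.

Multiply the conditional probability of each draw in order, without replacement, so each draw removes one from its color and from the total.
P = (7/17) · (10/16) · (9/15) = 21/136 ≈ 0.1544.

21/136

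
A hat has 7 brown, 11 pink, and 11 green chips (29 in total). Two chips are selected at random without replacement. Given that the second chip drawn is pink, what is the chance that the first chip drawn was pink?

P(first=pink and the second chip drawn is pink) = (11/29)·(10/28) = 55/406.
P(the second chip drawn is pink) = Σ over first color = 11/116 + 55/406 + 121/812 = 11/29.
By Bayes, P(first=pink | the second chip drawn is pink) = 55/406 / 11/29 = 5/14 ≈ 0.3571.

5/14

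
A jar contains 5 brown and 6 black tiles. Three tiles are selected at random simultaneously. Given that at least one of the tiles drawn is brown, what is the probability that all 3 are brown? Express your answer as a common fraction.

2/29

P(all 3 brown) = C(5,3)/C(11,3) = 2/33; P(at least one brown) = 1 − C(6,3)/C(11,3) = 29/33.
Since 'all 3 brown' ⊆ 'at least one brown', P(all 3 | at least one) = 2/33 / 29/33 = 2/29 ≈ 0.0690.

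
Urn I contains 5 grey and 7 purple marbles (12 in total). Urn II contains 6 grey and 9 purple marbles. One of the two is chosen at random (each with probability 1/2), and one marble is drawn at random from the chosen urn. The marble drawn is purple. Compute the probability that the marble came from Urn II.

P(purple | Urn I) = 7/12; P(purple | Urn II) = 3/5.
P(purple) = 1/2·7/12 + 1/2·3/5 = 71/120.
By Bayes' rule, P(Urn II | purple) = 3/10 / 71/120 = 36/71 ≈ 0.5070.

36/71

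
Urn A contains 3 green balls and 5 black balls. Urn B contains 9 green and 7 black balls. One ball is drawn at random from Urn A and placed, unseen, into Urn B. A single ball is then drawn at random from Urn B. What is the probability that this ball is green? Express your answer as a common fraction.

75/136

Condition on how many of the transferred balls are green (from Urn A: 3 green of 8; then Urn B has 17 total).
  0 green: C(3,0)C(5,1)/C(8,1) = 5/8; then P = 9/17
  1 green: C(3,1)C(5,0)/C(8,1) = 3/8; then P = 10/17
P(green from Urn B) = 75/136 ≈ 0.5515.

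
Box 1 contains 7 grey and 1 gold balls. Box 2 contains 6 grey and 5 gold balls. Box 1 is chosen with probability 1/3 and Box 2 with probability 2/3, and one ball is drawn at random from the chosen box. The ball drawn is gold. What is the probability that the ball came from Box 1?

11/91

P(gold | Box 1) = 1/8; P(gold | Box 2) = 5/11.
P(gold) = 1/3·1/8 + 2/3·5/11 = 91/264.
By Bayes' rule, P(Box 1 | gold) = 1/24 / 91/264 = 11/91 ≈ 0.1209.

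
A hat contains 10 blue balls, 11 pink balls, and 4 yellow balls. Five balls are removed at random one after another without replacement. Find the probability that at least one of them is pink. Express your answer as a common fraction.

332/345

Use the complement: P(at least one pink) = 1 − P(no pink).
P(none) = C(14,5)/C(25,5) = 2002/53130.
So P = 1 − 2002/53130 = 332/345 ≈ 0.9623.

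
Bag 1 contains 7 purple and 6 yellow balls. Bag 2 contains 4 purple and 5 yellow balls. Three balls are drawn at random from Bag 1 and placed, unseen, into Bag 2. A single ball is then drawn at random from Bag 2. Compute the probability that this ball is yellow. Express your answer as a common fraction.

83/156

Condition on how many of the transferred balls are yellow (from Bag 1: 6 yellow of 13; then Bag 2 has 12 total).
  0 yellow: C(6,0)C(7,3)/C(13,3) = 35/286; then P = 5/12
  1 yellow: C(6,1)C(7,2)/C(13,3) = 63/143; then P = 6/12
  2 yellow: C(6,2)C(7,1)/C(13,3) = 105/286; then P = 7/12
  3 yellow: C(6,3)C(7,0)/C(13,3) = 10/143; then P = 8/12
P(yellow from Bag 2) = 83/156 ≈ 0.5321.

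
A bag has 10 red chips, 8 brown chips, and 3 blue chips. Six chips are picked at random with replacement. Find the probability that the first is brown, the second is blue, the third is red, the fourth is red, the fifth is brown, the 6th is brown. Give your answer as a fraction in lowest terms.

Multiply the conditional probability of each draw in order, with replacement (the composition resets each draw).
P = (8/21) · (3/21) · (10/21) · (10/21) · (8/21) · (8/21) = 51200/28588707 ≈ 0.0018.

51200/28588707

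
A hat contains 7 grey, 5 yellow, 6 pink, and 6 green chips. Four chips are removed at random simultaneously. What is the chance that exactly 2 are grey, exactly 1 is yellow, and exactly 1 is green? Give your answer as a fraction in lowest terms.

15/253

Unordered draws without replacement: count favorable combinations over C(24,4).
Favorable = C(7,2) · C(5,1) · C(6,0) · C(6,1) = 630; total = C(24,4) = 10626.
P = 630/10626 = 15/253 ≈ 0.0593.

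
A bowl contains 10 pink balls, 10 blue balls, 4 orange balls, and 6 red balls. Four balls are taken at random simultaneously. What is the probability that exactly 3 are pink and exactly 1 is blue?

Unordered draws without replacement: count favorable combinations over C(30,4).
Favorable = C(10,3) · C(10,1) · C(4,0) · C(6,0) = 1200; total = C(30,4) = 27405.
P = 1200/27405 = 80/1827 ≈ 0.0438.

80/1827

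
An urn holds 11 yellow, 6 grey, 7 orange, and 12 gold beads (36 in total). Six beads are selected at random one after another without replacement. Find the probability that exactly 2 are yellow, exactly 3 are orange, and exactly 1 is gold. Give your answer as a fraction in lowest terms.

Unordered draws without replacement: count favorable combinations over C(36,6).
Favorable = C(11,2) · C(6,0) · C(7,3) · C(12,1) = 23100; total = C(36,6) = 1947792.
P = 23100/1947792 = 25/2108 ≈ 0.0119.

25/2108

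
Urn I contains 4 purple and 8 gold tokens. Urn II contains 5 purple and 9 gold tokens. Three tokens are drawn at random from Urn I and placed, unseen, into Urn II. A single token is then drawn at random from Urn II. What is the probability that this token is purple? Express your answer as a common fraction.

6/17

Condition on how many of the transferred tokens are purple (from Urn I: 4 purple of 12; then Urn II has 17 total).
  0 purple: C(4,0)C(8,3)/C(12,3) = 14/55; then P = 5/17
  1 purple: C(4,1)C(8,2)/C(12,3) = 28/55; then P = 6/17
  2 purple: C(4,2)C(8,1)/C(12,3) = 12/55; then P = 7/17
  3 purple: C(4,3)C(8,0)/C(12,3) = 1/55; then P = 8/17
P(purple from Urn II) = 6/17 ≈ 0.3529.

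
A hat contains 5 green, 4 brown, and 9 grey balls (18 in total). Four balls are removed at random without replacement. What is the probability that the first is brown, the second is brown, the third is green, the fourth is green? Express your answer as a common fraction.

1/306

Multiply the conditional probability of each draw in order, without replacement, so each draw removes one from its color and from the total.
P = (4/18) · (3/17) · (5/16) · (4/15) = 1/306 ≈ 0.0033.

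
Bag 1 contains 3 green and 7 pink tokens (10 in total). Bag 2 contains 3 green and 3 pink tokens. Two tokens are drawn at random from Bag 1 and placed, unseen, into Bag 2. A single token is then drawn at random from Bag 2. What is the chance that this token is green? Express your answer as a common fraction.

Condition on how many of the transferred tokens are green (from Bag 1: 3 green of 10; then Bag 2 has 8 total).
  0 green: C(3,0)C(7,2)/C(10,2) = 7/15; then P = 3/8
  1 green: C(3,1)C(7,1)/C(10,2) = 7/15; then P = 4/8
  2 green: C(3,2)C(7,0)/C(10,2) = 1/15; then P = 5/8
P(green from Bag 2) = 9/20 ≈ 0.4500.

9/20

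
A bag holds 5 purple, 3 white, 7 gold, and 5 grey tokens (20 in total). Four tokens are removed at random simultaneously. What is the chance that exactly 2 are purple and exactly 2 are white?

Unordered draws without replacement: count favorable combinations over C(20,4).
Favorable = C(5,2) · C(3,2) · C(7,0) · C(5,0) = 30; total = C(20,4) = 4845.
P = 30/4845 = 2/323 ≈ 0.0062.

2/323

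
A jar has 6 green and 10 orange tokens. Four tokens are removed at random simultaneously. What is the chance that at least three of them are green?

Sum the hypergeometric tail for j = 3,…,4 green tokens.
Favorable = C(6,3)·C(10,1) + C(6,4)·C(10,0) = 215; total = C(16,4) = 1820.
P = 215/1820 = 43/364 ≈ 0.1181.

43/364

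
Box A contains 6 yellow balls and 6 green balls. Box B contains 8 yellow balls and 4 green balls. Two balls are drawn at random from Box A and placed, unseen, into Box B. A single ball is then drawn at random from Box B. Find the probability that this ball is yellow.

9/14

Condition on how many of the transferred balls are yellow (from Box A: 6 yellow of 12; then Box B has 14 total).
  0 yellow: C(6,0)C(6,2)/C(12,2) = 5/22; then P = 8/14
  1 yellow: C(6,1)C(6,1)/C(12,2) = 6/11; then P = 9/14
  2 yellow: C(6,2)C(6,0)/C(12,2) = 5/22; then P = 10/14
P(yellow from Box B) = 9/14 ≈ 0.6429.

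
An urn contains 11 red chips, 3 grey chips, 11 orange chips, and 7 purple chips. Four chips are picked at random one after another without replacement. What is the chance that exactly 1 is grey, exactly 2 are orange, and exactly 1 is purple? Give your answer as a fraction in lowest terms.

231/7192

Unordered draws without replacement: count favorable combinations over C(32,4).
Favorable = C(11,0) · C(3,1) · C(11,2) · C(7,1) = 1155; total = C(32,4) = 35960.
P = 1155/35960 = 231/7192 ≈ 0.0321.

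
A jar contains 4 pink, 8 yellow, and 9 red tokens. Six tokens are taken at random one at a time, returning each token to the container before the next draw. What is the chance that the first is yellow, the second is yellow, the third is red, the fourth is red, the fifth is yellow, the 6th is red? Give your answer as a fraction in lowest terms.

512/117649

Multiply the conditional probability of each draw in order, with replacement (the composition resets each draw).
P = (8/21) · (8/21) · (9/21) · (9/21) · (8/21) · (9/21) = 512/117649 ≈ 0.0044.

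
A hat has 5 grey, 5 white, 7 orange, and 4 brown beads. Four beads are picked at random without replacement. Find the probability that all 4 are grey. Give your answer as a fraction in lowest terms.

Unordered draws without replacement: count favorable combinations over C(21,4).
Favorable = C(5,4) · C(5,0) · C(7,0) · C(4,0) = 5; total = C(21,4) = 5985.
P = 5/5985 = 1/1197 ≈ 0.0008.

1/1197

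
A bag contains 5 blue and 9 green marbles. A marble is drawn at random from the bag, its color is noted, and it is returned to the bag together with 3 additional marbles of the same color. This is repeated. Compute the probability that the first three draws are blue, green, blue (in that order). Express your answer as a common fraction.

Track the composition after each reinforcement of +3.
P = (5/14) · (9/17) · (8/20) = 9/119 ≈ 0.0756.

9/119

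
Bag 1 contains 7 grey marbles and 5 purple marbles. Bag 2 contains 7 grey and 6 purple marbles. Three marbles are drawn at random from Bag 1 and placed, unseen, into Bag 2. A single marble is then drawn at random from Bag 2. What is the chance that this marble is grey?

35/64

Condition on how many of the transferred marbles are grey (from Bag 1: 7 grey of 12; then Bag 2 has 16 total).
  0 grey: C(7,0)C(5,3)/C(12,3) = 1/22; then P = 7/16
  1 grey: C(7,1)C(5,2)/C(12,3) = 7/22; then P = 8/16
  2 grey: C(7,2)C(5,1)/C(12,3) = 21/44; then P = 9/16
  3 grey: C(7,3)C(5,0)/C(12,3) = 7/44; then P = 10/16
P(grey from Bag 2) = 35/64 ≈ 0.5469.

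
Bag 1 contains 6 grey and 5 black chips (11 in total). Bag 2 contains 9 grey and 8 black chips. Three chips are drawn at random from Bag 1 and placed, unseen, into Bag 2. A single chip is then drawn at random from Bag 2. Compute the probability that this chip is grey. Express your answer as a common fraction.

117/220

Condition on how many of the transferred chips are grey (from Bag 1: 6 grey of 11; then Bag 2 has 20 total).
  0 grey: C(6,0)C(5,3)/C(11,3) = 2/33; then P = 9/20
  1 grey: C(6,1)C(5,2)/C(11,3) = 4/11; then P = 10/20
  2 grey: C(6,2)C(5,1)/C(11,3) = 5/11; then P = 11/20
  3 grey: C(6,3)C(5,0)/C(11,3) = 4/33; then P = 12/20
P(grey from Bag 2) = 117/220 ≈ 0.5318.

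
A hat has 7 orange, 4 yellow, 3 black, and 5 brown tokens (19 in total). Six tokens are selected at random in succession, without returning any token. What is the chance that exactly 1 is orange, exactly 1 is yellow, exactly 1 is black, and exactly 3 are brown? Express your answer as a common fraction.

Unordered draws without replacement: count favorable combinations over C(19,6).
Favorable = C(7,1) · C(4,1) · C(3,1) · C(5,3) = 840; total = C(19,6) = 27132.
P = 840/27132 = 10/323 ≈ 0.0310.

10/323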